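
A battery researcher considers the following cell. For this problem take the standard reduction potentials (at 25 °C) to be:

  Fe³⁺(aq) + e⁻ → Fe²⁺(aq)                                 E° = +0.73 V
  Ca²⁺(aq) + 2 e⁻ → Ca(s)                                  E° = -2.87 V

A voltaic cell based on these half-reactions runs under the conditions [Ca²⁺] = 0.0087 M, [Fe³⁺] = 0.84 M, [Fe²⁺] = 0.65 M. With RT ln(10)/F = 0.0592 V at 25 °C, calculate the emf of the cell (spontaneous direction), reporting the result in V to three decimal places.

Fe³⁺/Fe²⁺ is the cathode (higher E°), Ca²⁺/Ca the anode: E°cell = +0.73 − (-2.87) = +3.60 V, n = 2.
Overall: 2 Fe³⁺(aq) + Ca(s) → 2 Fe²⁺(aq) + Ca²⁺(aq)
Q = [Fe²⁺]^2·[Ca²⁺] / ([Fe³⁺]^2); log Q = -2.283.
E = E° − (0.0592/n) log Q = +3.60 − (0.0592/2)(-2.283) = +3.668 V.

+3.668 V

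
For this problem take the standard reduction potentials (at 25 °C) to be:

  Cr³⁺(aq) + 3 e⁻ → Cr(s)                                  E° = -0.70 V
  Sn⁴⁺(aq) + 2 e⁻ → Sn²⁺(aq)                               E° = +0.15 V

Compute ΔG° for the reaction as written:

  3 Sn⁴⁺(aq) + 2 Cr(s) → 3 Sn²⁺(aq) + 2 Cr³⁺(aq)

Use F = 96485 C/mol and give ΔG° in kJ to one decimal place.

As written, Sn⁴⁺/Sn²⁺ is reduced (cathode) and Cr³⁺/Cr is oxidised (anode), so E°cell = (+0.15) − (-0.70) = +0.85 V.
Balancing electrons gives n = 6.
ΔG° = −nFE° = −(6)(96485)(+0.85) = -492,074 J = -492.1 kJ.

-492.1 kJ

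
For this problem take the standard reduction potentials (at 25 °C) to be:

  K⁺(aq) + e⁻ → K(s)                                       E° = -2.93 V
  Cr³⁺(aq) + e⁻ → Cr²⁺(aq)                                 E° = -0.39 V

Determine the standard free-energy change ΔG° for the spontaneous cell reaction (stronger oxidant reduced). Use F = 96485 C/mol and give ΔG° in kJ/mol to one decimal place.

Cr³⁺/Cr²⁺ (E° = -0.39 V) is the cathode; K⁺/K (E° = -2.93 V) is the anode, so E°cell = +2.54 V.
Balancing electrons gives n = 1 (lcm of 1 and 1).
ΔG° = −nFE° = −(1)(96485)(+2.54) = -245,072 J = -245.1 kJ/mol.

-245.1 kJ/mol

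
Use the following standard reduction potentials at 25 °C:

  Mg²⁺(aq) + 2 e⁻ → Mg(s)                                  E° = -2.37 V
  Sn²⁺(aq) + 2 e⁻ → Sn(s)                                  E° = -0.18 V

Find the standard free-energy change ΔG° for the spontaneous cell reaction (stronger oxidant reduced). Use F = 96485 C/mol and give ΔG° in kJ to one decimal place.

-422.6 kJ

Sn²⁺/Sn (E° = -0.18 V) is the cathode; Mg²⁺/Mg (E° = -2.37 V) is the anode, so E°cell = +2.19 V.
Balancing electrons gives n = 2 (lcm of 2 and 2).
ΔG° = −nFE° = −(2)(96485)(+2.19) = -422,604 J = -422.6 kJ.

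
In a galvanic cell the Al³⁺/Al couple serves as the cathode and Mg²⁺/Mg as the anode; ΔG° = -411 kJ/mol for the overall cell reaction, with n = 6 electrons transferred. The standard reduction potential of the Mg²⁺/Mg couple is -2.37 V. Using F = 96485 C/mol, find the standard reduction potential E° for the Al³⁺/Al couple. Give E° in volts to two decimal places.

E°cell = −ΔG°/(nF) = −(-411×10³)/((6)(96485)) = +0.710 V.
Since Al³⁺/Al is the cathode and Mg²⁺/Mg the anode, E°cell = E°(Al³⁺/Al) − E°(Mg²⁺/Mg).
So E°(Al³⁺/Al) = E°cell + E°(Mg²⁺/Mg) = +0.710 + (-2.37) = -1.66 V.

-1.66 V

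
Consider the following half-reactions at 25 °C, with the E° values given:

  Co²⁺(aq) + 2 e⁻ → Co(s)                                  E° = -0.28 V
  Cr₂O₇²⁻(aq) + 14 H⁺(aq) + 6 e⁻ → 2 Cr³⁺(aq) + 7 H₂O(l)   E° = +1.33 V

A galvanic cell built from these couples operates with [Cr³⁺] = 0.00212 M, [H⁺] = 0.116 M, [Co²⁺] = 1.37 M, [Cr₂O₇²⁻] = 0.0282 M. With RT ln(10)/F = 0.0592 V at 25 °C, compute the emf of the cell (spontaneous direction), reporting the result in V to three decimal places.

+1.514 V

Cr₂O₇²⁻/Cr³⁺ is the cathode (higher E°), Co²⁺/Co the anode: E°cell = +1.33 − (-0.28) = +1.61 V, n = 6.
Overall: Cr₂O₇²⁻(aq) + 14 H⁺(aq) + 3 Co(s) → 2 Cr³⁺(aq) + 7 H₂O(l) + 3 Co²⁺(aq)
Q = [Cr³⁺]^2·[Co²⁺]^3 / ([Cr₂O₇²⁻]·[H⁺]^14); log Q = 9.710.
E = E° − (0.0592/n) log Q = +1.61 − (0.0592/6)(9.710) = +1.514 V.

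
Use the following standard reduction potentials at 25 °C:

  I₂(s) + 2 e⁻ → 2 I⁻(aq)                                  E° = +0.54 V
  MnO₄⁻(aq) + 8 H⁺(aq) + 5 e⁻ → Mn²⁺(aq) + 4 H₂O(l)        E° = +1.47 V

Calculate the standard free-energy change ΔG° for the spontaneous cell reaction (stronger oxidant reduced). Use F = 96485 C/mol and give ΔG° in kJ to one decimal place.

-897.3 kJ

MnO₄⁻/Mn²⁺ (E° = +1.47 V) is the cathode; I₂/I⁻ (E° = +0.54 V) is the anode, so E°cell = +0.93 V.
Balancing electrons gives n = 10 (lcm of 5 and 2).
ΔG° = −nFE° = −(10)(96485)(+0.93) = -897,310 J = -897.3 kJ.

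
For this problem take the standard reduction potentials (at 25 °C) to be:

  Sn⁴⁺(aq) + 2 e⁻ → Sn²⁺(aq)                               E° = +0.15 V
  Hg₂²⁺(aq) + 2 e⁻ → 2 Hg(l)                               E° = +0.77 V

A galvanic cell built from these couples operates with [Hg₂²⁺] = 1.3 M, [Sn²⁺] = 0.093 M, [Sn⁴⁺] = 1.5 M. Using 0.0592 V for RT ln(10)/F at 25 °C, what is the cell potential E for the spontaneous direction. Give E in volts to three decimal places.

+0.588 V

Hg₂²⁺/Hg is the cathode (higher E°), Sn⁴⁺/Sn²⁺ the anode: E°cell = +0.77 − (+0.15) = +0.62 V, n = 2.
Overall: Hg₂²⁺(aq) + Sn²⁺(aq) → 2 Hg(l) + Sn⁴⁺(aq)
Q = [Sn⁴⁺] / ([Hg₂²⁺]·[Sn²⁺]); log Q = 1.094.
E = E° − (0.0592/n) log Q = +0.62 − (0.0592/2)(1.094) = +0.588 V.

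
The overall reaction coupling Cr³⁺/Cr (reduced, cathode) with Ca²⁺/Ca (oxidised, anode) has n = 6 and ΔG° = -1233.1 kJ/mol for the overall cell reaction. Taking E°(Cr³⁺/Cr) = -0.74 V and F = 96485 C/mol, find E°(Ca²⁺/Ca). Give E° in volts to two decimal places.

-2.87 V

E°cell = −ΔG°/(nF) = −(-1233.1×10³)/((6)(96485)) = +2.130 V.
Since Cr³⁺/Cr is the cathode and Ca²⁺/Ca the anode, E°cell = E°(Cr³⁺/Cr) − E°(Ca²⁺/Ca).
So E°(Ca²⁺/Ca) = E°(Cr³⁺/Cr) − E°cell = (-0.74) − (+2.130) = -2.87 V.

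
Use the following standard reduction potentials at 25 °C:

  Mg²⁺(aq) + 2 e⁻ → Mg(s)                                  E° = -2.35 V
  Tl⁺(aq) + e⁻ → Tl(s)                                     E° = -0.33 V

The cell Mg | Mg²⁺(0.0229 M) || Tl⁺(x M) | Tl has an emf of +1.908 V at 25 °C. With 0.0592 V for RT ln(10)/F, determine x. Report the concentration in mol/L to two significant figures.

Tl⁺/Tl is the cathode, Mg²⁺/Mg the anode: E°cell = +2.02 V, n = 2.
Overall reaction: 2 Tl⁺(aq) + Mg(s) → 2 Tl(s) + Mg²⁺(aq); Q = [Mg²⁺]^1/[Tl⁺]^2.
From E = E° − (0.0592/n) log Q: log Q = (E° − E)·n/0.0592 = (+2.02 − (+1.908))·2/0.0592 = 3.7838.
So 2·log[Tl⁺] = 1·log(0.0229) − log Q = -1.6402 − (3.7838) = -5.4240; log[Tl⁺] = -5.4240 / 2 = -2.7120; [Tl⁺] = 10^(-2.7120) ≈ 0.0019 M.

0.0019 M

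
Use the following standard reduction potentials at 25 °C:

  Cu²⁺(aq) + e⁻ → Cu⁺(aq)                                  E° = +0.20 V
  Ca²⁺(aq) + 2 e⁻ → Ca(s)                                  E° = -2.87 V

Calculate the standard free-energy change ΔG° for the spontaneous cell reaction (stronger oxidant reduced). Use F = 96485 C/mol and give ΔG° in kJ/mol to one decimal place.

-592.4 kJ/mol

Cu²⁺/Cu⁺ (E° = +0.20 V) is the cathode; Ca²⁺/Ca (E° = -2.87 V) is the anode, so E°cell = +3.07 V.
Balancing electrons gives n = 2 (lcm of 1 and 2).
ΔG° = −nFE° = −(2)(96485)(+3.07) = -592,418 J = -592.4 kJ/mol.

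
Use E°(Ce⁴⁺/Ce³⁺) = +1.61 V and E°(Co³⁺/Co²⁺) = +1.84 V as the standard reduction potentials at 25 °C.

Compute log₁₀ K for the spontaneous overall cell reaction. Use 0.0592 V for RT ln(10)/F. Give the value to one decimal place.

Cathode: Co³⁺/Co²⁺; anode: Ce⁴⁺/Ce³⁺. E°cell = +0.23 V, n = 1.
log K = nE°cell / 0.0592 = (1)(+0.23) / 0.0592 = 3.9.

3.9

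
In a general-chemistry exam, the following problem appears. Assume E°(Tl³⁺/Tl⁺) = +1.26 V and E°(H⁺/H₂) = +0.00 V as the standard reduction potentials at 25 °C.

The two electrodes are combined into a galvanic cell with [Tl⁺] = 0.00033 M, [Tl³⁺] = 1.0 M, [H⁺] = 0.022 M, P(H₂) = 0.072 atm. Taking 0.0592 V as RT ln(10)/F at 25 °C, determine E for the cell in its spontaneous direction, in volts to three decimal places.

+1.427 V

Tl³⁺/Tl⁺ is the cathode (higher E°), H⁺/H₂ the anode: E°cell = +1.26 − (+0.00) = +1.26 V, n = 2.
Overall: Tl³⁺(aq) + H₂(g) → Tl⁺(aq) + 2 H⁺(aq)
Q = [Tl⁺]·[H⁺]^2 / ([Tl³⁺]·P(H₂)); log Q = -5.654.
E = E° − (0.0592/n) log Q = +1.26 − (0.0592/2)(-5.654) = +1.427 V.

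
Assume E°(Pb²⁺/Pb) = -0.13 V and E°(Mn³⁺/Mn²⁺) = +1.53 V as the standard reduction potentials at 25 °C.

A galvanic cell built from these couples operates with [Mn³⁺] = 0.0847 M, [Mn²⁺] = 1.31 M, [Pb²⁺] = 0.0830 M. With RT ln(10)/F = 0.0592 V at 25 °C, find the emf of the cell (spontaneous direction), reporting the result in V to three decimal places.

Mn³⁺/Mn²⁺ is the cathode (higher E°), Pb²⁺/Pb the anode: E°cell = +1.53 − (-0.13) = +1.66 V, n = 2.
Overall: 2 Mn³⁺(aq) + Pb(s) → 2 Mn²⁺(aq) + Pb²⁺(aq)
Q = [Mn²⁺]^2·[Pb²⁺] / ([Mn³⁺]^2); log Q = 1.298.
E = E° − (0.0592/n) log Q = +1.66 − (0.0592/2)(1.298) = +1.622 V.

+1.622 V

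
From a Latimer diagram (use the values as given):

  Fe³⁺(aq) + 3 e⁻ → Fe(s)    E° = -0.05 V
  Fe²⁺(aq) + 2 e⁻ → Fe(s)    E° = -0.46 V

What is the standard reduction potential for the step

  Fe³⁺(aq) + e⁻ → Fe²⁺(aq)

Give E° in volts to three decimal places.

Sequential free energies add, so n₃E°₃ = n₁E°₁ + n₂E°₂.
With n₃ = 3, and the known step contributing 2×(-0.46) V, the unknown satisfies 1·E° = 3×(-0.05) − 2×(-0.46) = +0.770.
E° = +0.770 / 1 = +0.770 V.

+0.770 V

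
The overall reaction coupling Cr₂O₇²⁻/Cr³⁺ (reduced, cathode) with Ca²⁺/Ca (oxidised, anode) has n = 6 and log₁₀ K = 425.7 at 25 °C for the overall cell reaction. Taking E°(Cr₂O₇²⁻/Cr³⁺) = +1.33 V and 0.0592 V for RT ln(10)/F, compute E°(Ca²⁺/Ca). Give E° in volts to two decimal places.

E°cell = (0.0592/n)·log K = (0.0592/6)(425.7) = +4.200 V.
Since Cr₂O₇²⁻/Cr³⁺ is the cathode and Ca²⁺/Ca the anode, E°cell = E°(Cr₂O₇²⁻/Cr³⁺) − E°(Ca²⁺/Ca).
So E°(Ca²⁺/Ca) = E°(Cr₂O₇²⁻/Cr³⁺) − E°cell = (+1.33) − (+4.200) = -2.87 V.

-2.87 V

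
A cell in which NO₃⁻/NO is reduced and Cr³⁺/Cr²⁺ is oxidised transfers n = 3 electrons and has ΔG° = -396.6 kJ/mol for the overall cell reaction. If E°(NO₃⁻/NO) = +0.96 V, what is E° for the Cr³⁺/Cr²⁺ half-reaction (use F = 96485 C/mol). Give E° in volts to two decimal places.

E°cell = −ΔG°/(nF) = −(-396.6×10³)/((3)(96485)) = +1.370 V.
Since NO₃⁻/NO is the cathode and Cr³⁺/Cr²⁺ the anode, E°cell = E°(NO₃⁻/NO) − E°(Cr³⁺/Cr²⁺).
So E°(Cr³⁺/Cr²⁺) = E°(NO₃⁻/NO) − E°cell = (+0.96) − (+1.370) = -0.41 V.

-0.41 V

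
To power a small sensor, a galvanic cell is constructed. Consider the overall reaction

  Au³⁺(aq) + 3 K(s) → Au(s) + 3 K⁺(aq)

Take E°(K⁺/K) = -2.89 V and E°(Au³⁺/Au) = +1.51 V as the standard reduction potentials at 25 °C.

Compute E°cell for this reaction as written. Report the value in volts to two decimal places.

The Au³⁺/Au couple has the higher reduction potential, so it is the cathode; K⁺/K is oxidised at the anode.
E°cell = E°(cathode) − E°(anode) = (+1.51) − (-2.89) = +4.40 V.

+4.40 V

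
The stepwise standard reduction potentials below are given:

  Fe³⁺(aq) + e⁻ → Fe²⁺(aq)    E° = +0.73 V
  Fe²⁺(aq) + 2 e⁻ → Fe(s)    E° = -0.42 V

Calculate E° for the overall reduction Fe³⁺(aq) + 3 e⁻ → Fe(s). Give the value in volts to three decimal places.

-0.037 V

Standard free energies of sequential steps add: ΔG°₃ = ΔG°₁ + ΔG°₂, so n₃E°₃ = n₁E°₁ + n₂E°₂.
E°₃ = (1×+0.73 + 2×-0.42) / 3 = (-0.110) / 3 = -0.037 V.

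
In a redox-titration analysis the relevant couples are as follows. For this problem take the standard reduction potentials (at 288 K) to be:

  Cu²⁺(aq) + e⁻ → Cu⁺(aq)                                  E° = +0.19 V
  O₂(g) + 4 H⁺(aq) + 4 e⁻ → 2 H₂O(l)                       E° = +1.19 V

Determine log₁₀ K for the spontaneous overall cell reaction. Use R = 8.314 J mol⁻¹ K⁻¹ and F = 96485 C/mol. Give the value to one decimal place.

Cathode: O₂/H₂O; anode: Cu²⁺/Cu⁺. E°cell = (+1.19) − (+0.19) = +1.00 V, with n = 4.
ΔG° = −nFE° = −RT ln K, so ln K = nFE°/(RT) = (4)(96485)(+1.00) / ((8.314)(288)) = 161.182.
log₁₀ K = 161.182 / ln 10 = 70.0.

70.0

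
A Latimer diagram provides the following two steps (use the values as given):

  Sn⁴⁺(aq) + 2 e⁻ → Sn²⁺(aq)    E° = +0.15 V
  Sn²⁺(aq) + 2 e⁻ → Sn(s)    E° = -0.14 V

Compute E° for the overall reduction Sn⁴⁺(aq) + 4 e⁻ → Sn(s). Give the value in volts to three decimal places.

+0.005 V

Adding the free-energy changes (−nFE°) of the two steps gives −n₃FE°₃ = −n₁FE°₁ − n₂FE°₂.
E°₃ = (2×+0.15 + 2×-0.14) / 4 = (+0.020) / 4 = +0.005 V.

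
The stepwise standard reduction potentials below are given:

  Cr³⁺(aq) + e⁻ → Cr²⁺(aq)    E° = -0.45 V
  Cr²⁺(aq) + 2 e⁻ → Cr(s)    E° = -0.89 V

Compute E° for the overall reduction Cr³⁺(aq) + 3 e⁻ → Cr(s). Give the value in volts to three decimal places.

-0.743 V

Since ΔG° = −nFE° is additive over sequential reductions, n₃E°₃ = n₁E°₁ + n₂E°₂.
E°₃ = (1×-0.45 + 2×-0.89) / 3 = (-2.230) / 3 = -0.743 V.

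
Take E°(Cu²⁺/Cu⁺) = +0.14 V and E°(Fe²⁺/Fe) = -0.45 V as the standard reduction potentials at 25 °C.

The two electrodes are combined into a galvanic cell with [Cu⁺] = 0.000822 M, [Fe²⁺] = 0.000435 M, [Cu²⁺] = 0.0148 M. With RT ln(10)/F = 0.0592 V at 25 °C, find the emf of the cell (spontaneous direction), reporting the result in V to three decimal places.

Cu²⁺/Cu⁺ is the cathode (higher E°), Fe²⁺/Fe the anode: E°cell = +0.14 − (-0.45) = +0.59 V, n = 2.
Overall: 2 Cu²⁺(aq) + Fe(s) → 2 Cu⁺(aq) + Fe²⁺(aq)
Q = [Cu⁺]^2·[Fe²⁺] / ([Cu²⁺]^2); log Q = -5.872.
E = E° − (0.0592/n) log Q = +0.59 − (0.0592/2)(-5.872) = +0.764 V.

+0.764 V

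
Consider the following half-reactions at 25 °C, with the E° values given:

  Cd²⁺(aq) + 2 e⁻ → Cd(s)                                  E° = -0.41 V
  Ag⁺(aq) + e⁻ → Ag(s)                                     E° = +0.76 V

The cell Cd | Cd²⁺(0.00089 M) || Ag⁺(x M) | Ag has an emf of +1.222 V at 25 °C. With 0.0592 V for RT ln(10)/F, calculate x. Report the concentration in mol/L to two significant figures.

0.23 M

Ag⁺/Ag is the cathode, Cd²⁺/Cd the anode: E°cell = +1.17 V, n = 2.
Overall reaction: 2 Ag⁺(aq) + Cd(s) → 2 Ag(s) + Cd²⁺(aq); Q = [Cd²⁺]^1/[Ag⁺]^2.
From E = E° − (0.0592/n) log Q: log Q = (E° − E)·n/0.0592 = (+1.17 − (+1.222))·2/0.0592 = -1.7568.
So 2·log[Ag⁺] = 1·log(0.00089) − log Q = -3.0506 − (-1.7568) = -1.2938; log[Ag⁺] = -1.2938 / 2 = -0.6469; [Ag⁺] = 10^(-0.6469) ≈ 0.23 M.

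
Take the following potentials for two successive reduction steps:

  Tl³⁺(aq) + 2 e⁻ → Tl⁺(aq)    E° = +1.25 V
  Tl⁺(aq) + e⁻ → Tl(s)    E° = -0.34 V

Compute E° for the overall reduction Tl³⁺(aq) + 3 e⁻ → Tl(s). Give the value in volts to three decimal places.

+0.720 V

Adding the free-energy changes (−nFE°) of the two steps gives −n₃FE°₃ = −n₁FE°₁ − n₂FE°₂.
E°₃ = (2×+1.25 + 1×-0.34) / 3 = (+2.160) / 3 = +0.720 V.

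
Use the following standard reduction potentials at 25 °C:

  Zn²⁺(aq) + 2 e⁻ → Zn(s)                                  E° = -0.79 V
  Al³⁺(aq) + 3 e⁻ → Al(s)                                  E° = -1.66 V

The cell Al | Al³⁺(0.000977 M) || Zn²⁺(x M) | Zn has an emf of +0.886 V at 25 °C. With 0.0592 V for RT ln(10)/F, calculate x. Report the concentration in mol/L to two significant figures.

0.034 M

Zn²⁺/Zn is the cathode, Al³⁺/Al the anode: E°cell = +0.87 V, n = 6.
Overall reaction: 3 Zn²⁺(aq) + 2 Al(s) → 3 Zn(s) + 2 Al³⁺(aq); Q = [Al³⁺]^2/[Zn²⁺]^3.
From E = E° − (0.0592/n) log Q: log Q = (E° − E)·n/0.0592 = (+0.87 − (+0.886))·6/0.0592 = -1.6216.
So 3·log[Zn²⁺] = 2·log(0.000977) − log Q = -6.0202 − (-1.6216) = -4.3986; log[Zn²⁺] = -4.3986 / 3 = -1.4662; [Zn²⁺] = 10^(-1.4662) ≈ 0.034 M.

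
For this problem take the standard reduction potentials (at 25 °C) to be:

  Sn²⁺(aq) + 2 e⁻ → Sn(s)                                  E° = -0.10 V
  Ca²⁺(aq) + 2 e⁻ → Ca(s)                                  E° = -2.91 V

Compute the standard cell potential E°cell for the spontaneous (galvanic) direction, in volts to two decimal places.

+2.81 V

The Sn²⁺/Sn couple has the higher reduction potential, so it is the cathode; Ca²⁺/Ca is oxidised at the anode.
E°cell = E°(cathode) − E°(anode) = (-0.10) − (-2.91) = +2.81 V.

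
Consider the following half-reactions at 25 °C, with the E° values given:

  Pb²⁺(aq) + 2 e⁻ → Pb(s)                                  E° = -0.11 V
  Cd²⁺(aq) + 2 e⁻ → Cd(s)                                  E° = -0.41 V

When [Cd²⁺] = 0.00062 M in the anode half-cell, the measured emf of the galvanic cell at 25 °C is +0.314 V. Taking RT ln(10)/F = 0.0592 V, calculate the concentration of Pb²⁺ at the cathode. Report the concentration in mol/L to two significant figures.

0.0018 M

Pb²⁺/Pb is the cathode, Cd²⁺/Cd the anode: E°cell = +0.30 V, n = 2.
Overall reaction: Pb²⁺(aq) + Cd(s) → Pb(s) + Cd²⁺(aq); Q = [Cd²⁺]^1/[Pb²⁺]^1.
From E = E° − (0.0592/n) log Q: log Q = (E° − E)·n/0.0592 = (+0.30 − (+0.314))·2/0.0592 = -0.4730.
So 1·log[Pb²⁺] = 1·log(0.00062) − log Q = -3.2076 − (-0.4730) = -2.7346; [Pb²⁺] = 10^(-2.7346) ≈ 0.0018 M.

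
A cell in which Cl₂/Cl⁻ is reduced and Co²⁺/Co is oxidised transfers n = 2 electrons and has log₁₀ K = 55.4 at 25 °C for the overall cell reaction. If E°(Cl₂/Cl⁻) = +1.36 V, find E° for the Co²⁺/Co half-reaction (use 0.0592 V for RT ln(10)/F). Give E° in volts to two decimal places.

E°cell = (0.0592/n)·log K = (0.0592/2)(55.4) = +1.640 V.
Since Cl₂/Cl⁻ is the cathode and Co²⁺/Co the anode, E°cell = E°(Cl₂/Cl⁻) − E°(Co²⁺/Co).
So E°(Co²⁺/Co) = E°(Cl₂/Cl⁻) − E°cell = (+1.36) − (+1.640) = -0.28 V.

-0.28 V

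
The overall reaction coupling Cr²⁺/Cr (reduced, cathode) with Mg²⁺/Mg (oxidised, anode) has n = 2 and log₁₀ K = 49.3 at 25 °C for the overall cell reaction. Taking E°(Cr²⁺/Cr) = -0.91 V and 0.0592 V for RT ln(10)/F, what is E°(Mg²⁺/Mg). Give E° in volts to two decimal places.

E°cell = (0.0592/n)·log K = (0.0592/2)(49.3) = +1.459 V.
Since Cr²⁺/Cr is the cathode and Mg²⁺/Mg the anode, E°cell = E°(Cr²⁺/Cr) − E°(Mg²⁺/Mg).
So E°(Mg²⁺/Mg) = E°(Cr²⁺/Cr) − E°cell = (-0.91) − (+1.459) = -2.37 V.

-2.37 V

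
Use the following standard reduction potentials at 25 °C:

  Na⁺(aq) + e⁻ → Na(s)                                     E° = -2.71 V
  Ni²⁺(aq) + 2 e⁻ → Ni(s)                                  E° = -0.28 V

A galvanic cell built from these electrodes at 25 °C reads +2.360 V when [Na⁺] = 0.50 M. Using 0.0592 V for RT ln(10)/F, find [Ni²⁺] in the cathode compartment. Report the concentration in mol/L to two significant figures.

0.0011 M

Ni²⁺/Ni is the cathode, Na⁺/Na the anode: E°cell = +2.43 V, n = 2.
Overall reaction: Ni²⁺(aq) + 2 Na(s) → Ni(s) + 2 Na⁺(aq); Q = [Na⁺]^2/[Ni²⁺]^1.
From E = E° − (0.0592/n) log Q: log Q = (E° − E)·n/0.0592 = (+2.43 − (+2.360))·2/0.0592 = 2.3649.
So 1·log[Ni²⁺] = 2·log(0.5) − log Q = -0.6021 − (2.3649) = -2.9670; [Ni²⁺] = 10^(-2.9670) ≈ 0.0011 M.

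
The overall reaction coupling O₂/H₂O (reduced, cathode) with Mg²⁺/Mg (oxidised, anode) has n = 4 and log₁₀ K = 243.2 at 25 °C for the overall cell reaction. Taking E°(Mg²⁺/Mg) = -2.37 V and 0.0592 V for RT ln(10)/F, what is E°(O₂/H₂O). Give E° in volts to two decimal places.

+1.23 V

E°cell = (0.0592/n)·log K = (0.0592/4)(243.2) = +3.599 V.
Since O₂/H₂O is the cathode and Mg²⁺/Mg the anode, E°cell = E°(O₂/H₂O) − E°(Mg²⁺/Mg).
So E°(O₂/H₂O) = E°cell + E°(Mg²⁺/Mg) = +3.599 + (-2.37) = +1.23 V.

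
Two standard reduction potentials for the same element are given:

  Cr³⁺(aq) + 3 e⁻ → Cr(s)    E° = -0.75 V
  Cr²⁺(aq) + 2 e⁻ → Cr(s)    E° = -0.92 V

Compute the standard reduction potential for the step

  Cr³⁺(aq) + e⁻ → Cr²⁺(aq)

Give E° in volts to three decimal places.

Sequential free energies add, so n₃E°₃ = n₁E°₁ + n₂E°₂.
With n₃ = 3, and the known step contributing 2×(-0.92) V, the unknown satisfies 1·E° = 3×(-0.75) − 2×(-0.92) = -0.410.
E° = -0.410 / 1 = -0.410 V.

-0.410 V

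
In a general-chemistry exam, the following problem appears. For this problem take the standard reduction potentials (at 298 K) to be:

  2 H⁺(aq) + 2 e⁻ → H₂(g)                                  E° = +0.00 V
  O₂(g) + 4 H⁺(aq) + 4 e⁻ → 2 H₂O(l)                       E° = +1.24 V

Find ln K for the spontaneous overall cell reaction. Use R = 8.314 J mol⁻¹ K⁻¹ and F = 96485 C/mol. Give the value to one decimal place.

193.2

Cathode: O₂/H₂O; anode: H⁺/H₂. E°cell = (+1.24) − (+0.00) = +1.24 V, with n = 4.
ΔG° = −nFE° = −RT ln K, so ln K = nFE°/(RT) = (4)(96485)(+1.24) / ((8.314)(298)) = 193.159.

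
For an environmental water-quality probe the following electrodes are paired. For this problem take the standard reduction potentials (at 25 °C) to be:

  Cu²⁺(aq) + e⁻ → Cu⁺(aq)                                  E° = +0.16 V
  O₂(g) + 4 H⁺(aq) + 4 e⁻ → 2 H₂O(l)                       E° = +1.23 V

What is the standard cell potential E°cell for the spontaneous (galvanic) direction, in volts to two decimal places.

+1.07 V

The O₂/H₂O couple has the higher reduction potential, so it is the cathode; Cu²⁺/Cu⁺ is oxidised at the anode.
E°cell = E°(cathode) − E°(anode) = (+1.23) − (+0.16) = +1.07 V.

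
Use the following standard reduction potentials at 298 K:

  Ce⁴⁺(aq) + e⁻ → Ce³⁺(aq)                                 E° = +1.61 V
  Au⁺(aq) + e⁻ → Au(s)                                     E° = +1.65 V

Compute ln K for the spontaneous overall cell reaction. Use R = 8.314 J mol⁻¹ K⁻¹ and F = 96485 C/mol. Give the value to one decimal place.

Cathode: Au⁺/Au; anode: Ce⁴⁺/Ce³⁺. E°cell = (+1.65) − (+1.61) = +0.04 V, with n = 1.
ΔG° = −nFE° = −RT ln K, so ln K = nFE°/(RT) = (1)(96485)(+0.04) / ((8.314)(298)) = 1.558.

1.6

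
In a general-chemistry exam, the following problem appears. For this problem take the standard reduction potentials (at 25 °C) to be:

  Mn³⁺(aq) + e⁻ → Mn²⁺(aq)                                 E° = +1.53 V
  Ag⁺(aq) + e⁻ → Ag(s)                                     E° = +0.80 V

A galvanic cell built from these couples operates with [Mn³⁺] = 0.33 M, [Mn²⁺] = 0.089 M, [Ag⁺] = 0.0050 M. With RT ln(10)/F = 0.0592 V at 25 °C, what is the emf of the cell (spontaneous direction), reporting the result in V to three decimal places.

Mn³⁺/Mn²⁺ is the cathode (higher E°), Ag⁺/Ag the anode: E°cell = +1.53 − (+0.80) = +0.73 V, n = 1.
Overall: Mn³⁺(aq) + Ag(s) → Mn²⁺(aq) + Ag⁺(aq)
Q = [Mn²⁺]·[Ag⁺] / ([Mn³⁺]); log Q = -2.870.
E = E° − (0.0592/n) log Q = +0.73 − (0.0592/1)(-2.870) = +0.900 V.

+0.900 V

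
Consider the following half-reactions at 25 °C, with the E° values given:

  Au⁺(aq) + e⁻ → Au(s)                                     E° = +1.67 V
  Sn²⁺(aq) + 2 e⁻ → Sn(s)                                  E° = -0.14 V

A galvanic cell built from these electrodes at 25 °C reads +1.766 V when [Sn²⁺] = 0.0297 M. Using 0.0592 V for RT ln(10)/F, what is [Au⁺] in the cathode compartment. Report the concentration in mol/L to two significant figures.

0.031 M

Au⁺/Au is the cathode, Sn²⁺/Sn the anode: E°cell = +1.81 V, n = 2.
Overall reaction: 2 Au⁺(aq) + Sn(s) → 2 Au(s) + Sn²⁺(aq); Q = [Sn²⁺]^1/[Au⁺]^2.
From E = E° − (0.0592/n) log Q: log Q = (E° − E)·n/0.0592 = (+1.81 − (+1.766))·2/0.0592 = 1.4865.
So 2·log[Au⁺] = 1·log(0.0297) − log Q = -1.5272 − (1.4865) = -3.0137; log[Au⁺] = -3.0137 / 2 = -1.5069; [Au⁺] = 10^(-1.5069) ≈ 0.031 M.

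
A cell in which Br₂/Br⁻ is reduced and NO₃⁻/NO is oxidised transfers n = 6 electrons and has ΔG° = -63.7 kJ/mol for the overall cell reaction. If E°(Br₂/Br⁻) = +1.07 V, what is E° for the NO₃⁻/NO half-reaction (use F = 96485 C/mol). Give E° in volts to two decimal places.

E°cell = −ΔG°/(nF) = −(-63.7×10³)/((6)(96485)) = +0.110 V.
Since Br₂/Br⁻ is the cathode and NO₃⁻/NO the anode, E°cell = E°(Br₂/Br⁻) − E°(NO₃⁻/NO).
So E°(NO₃⁻/NO) = E°(Br₂/Br⁻) − E°cell = (+1.07) − (+0.110) = +0.96 V.

+0.96 V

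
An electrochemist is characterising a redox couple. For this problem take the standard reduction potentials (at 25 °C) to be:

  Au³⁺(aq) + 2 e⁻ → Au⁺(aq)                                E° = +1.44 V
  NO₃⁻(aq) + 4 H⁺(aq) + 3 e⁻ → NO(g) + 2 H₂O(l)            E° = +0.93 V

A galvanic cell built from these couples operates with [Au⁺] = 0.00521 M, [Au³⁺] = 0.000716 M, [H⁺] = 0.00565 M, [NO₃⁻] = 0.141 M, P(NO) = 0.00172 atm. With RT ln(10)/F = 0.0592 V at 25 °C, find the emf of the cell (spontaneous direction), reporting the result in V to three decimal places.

Au³⁺/Au⁺ is the cathode (higher E°), NO₃⁻/NO the anode: E°cell = +1.44 − (+0.93) = +0.51 V, n = 6.
Overall: 3 Au³⁺(aq) + 2 NO(g) + 4 H₂O(l) → 3 Au⁺(aq) + 2 NO₃⁻(aq) + 8 H⁺(aq)
Q = [Au⁺]^3·[NO₃⁻]^2·[H⁺]^8 / ([Au³⁺]^3·P(NO)^2); log Q = -11.570.
E = E° − (0.0592/n) log Q = +0.51 − (0.0592/6)(-11.570) = +0.624 V.

+0.624 V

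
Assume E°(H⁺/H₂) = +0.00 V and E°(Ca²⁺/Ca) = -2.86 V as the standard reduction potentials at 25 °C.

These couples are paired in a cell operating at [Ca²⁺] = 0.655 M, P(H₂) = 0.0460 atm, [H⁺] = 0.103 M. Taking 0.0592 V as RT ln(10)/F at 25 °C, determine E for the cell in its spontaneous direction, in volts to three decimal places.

+2.847 V

H⁺/H₂ is the cathode (higher E°), Ca²⁺/Ca the anode: E°cell = +0.00 − (-2.86) = +2.86 V, n = 2.
Overall: 2 H⁺(aq) + Ca(s) → H₂(g) + Ca²⁺(aq)
Q = P(H₂)·[Ca²⁺] / ([H⁺]^2); log Q = 0.453.
E = E° − (0.0592/n) log Q = +2.86 − (0.0592/2)(0.453) = +2.847 V.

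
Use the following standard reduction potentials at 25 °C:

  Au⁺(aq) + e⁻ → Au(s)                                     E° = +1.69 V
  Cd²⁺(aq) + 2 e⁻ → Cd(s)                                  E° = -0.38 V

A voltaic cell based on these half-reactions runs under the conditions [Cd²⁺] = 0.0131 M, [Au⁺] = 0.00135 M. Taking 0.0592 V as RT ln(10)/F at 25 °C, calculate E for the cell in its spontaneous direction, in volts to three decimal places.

Au⁺/Au is the cathode (higher E°), Cd²⁺/Cd the anode: E°cell = +1.69 − (-0.38) = +2.07 V, n = 2.
Overall: 2 Au⁺(aq) + Cd(s) → 2 Au(s) + Cd²⁺(aq)
Q = [Cd²⁺] / ([Au⁺]^2); log Q = 3.857.
E = E° − (0.0592/n) log Q = +2.07 − (0.0592/2)(3.857) = +1.956 V.

+1.956 V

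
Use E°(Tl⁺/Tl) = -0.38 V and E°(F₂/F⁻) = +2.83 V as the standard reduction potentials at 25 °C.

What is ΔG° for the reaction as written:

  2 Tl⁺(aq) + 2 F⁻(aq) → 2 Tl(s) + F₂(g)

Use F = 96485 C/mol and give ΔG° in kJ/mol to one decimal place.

+619.4 kJ/mol

As written, Tl⁺/Tl is reduced (cathode) and F₂/F⁻ is oxidised (anode), so E°cell = (-0.38) − (+2.83) = -3.21 V.
Balancing electrons gives n = 2.
ΔG° = −nFE° = −(2)(96485)(-3.21) = 619,434 J = +619.4 kJ/mol.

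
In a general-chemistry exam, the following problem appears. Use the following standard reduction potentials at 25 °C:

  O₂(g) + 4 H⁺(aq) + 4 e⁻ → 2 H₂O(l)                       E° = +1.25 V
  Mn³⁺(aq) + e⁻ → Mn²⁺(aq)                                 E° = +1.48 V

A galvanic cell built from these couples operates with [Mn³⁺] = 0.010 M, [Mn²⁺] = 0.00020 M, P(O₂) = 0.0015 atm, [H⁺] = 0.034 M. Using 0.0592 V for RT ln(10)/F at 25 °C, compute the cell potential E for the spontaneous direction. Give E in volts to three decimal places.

+0.459 V

Mn³⁺/Mn²⁺ is the cathode (higher E°), O₂/H₂O the anode: E°cell = +1.48 − (+1.25) = +0.23 V, n = 4.
Overall: 4 Mn³⁺(aq) + 2 H₂O(l) → 4 Mn²⁺(aq) + O₂(g) + 4 H⁺(aq)
Q = [Mn²⁺]^4·P(O₂)·[H⁺]^4 / ([Mn³⁺]^4); log Q = -15.494.
E = E° − (0.0592/n) log Q = +0.23 − (0.0592/4)(-15.494) = +0.459 V.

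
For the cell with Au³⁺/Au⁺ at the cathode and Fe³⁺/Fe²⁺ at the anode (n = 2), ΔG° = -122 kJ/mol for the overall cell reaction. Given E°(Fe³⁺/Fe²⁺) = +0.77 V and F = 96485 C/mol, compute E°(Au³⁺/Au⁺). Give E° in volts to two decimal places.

+1.40 V

E°cell = −ΔG°/(nF) = −(-122×10³)/((2)(96485)) = +0.632 V.
Since Au³⁺/Au⁺ is the cathode and Fe³⁺/Fe²⁺ the anode, E°cell = E°(Au³⁺/Au⁺) − E°(Fe³⁺/Fe²⁺).
So E°(Au³⁺/Au⁺) = E°cell + E°(Fe³⁺/Fe²⁺) = +0.632 + (+0.77) = +1.40 V.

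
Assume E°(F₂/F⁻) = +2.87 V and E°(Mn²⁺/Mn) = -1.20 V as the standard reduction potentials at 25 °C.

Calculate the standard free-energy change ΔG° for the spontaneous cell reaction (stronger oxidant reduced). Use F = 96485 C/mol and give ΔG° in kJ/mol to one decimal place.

-785.4 kJ/mol

F₂/F⁻ (E° = +2.87 V) is the cathode; Mn²⁺/Mn (E° = -1.20 V) is the anode, so E°cell = +4.07 V.
Balancing electrons gives n = 2 (lcm of 2 and 2).
ΔG° = −nFE° = −(2)(96485)(+4.07) = -785,388 J = -785.4 kJ/mol.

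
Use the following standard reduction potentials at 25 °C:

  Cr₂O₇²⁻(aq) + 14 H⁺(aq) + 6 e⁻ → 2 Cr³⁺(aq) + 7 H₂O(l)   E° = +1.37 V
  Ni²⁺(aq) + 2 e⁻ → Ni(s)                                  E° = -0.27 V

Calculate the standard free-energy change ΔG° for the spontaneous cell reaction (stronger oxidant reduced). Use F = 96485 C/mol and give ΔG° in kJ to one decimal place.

Cr₂O₇²⁻/Cr³⁺ (E° = +1.37 V) is the cathode; Ni²⁺/Ni (E° = -0.27 V) is the anode, so E°cell = +1.64 V.
Balancing electrons gives n = 6 (lcm of 6 and 2).
ΔG° = −nFE° = −(6)(96485)(+1.64) = -949,412 J = -949.4 kJ.

-949.4 kJ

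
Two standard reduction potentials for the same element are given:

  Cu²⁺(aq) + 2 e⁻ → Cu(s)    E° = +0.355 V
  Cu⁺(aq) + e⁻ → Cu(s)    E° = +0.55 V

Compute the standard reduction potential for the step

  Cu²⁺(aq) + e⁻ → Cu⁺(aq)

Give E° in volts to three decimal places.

+0.160 V

Sequential free energies add, so n₃E°₃ = n₁E°₁ + n₂E°₂.
With n₃ = 2, and the known step contributing 1×(+0.55) V, the unknown satisfies 1·E° = 2×(+0.355) − 1×(+0.55) = +0.160.
E° = +0.160 / 1 = +0.160 V.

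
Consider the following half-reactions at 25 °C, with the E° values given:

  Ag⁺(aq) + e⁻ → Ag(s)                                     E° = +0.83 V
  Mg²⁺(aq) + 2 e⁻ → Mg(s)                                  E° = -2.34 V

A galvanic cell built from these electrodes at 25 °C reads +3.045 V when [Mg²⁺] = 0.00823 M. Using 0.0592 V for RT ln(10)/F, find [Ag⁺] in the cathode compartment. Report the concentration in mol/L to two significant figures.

Ag⁺/Ag is the cathode, Mg²⁺/Mg the anode: E°cell = +3.17 V, n = 2.
Overall reaction: 2 Ag⁺(aq) + Mg(s) → 2 Ag(s) + Mg²⁺(aq); Q = [Mg²⁺]^1/[Ag⁺]^2.
From E = E° − (0.0592/n) log Q: log Q = (E° − E)·n/0.0592 = (+3.17 − (+3.045))·2/0.0592 = 4.2230.
So 2·log[Ag⁺] = 1·log(0.00823) − log Q = -2.0846 − (4.2230) = -6.3076; log[Ag⁺] = -6.3076 / 2 = -3.1538; [Ag⁺] = 10^(-3.1538) ≈ 0.00070 M.

0.00070 M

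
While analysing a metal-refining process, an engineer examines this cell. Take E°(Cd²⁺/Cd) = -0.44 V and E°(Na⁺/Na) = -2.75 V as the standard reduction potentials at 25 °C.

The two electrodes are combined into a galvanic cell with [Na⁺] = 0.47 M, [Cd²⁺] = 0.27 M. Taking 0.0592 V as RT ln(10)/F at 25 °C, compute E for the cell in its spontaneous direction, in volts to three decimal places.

+2.313 V

Cd²⁺/Cd is the cathode (higher E°), Na⁺/Na the anode: E°cell = -0.44 − (-2.75) = +2.31 V, n = 2.
Overall: Cd²⁺(aq) + 2 Na(s) → Cd(s) + 2 Na⁺(aq)
Q = [Na⁺]^2 / ([Cd²⁺]); log Q = -0.087.
E = E° − (0.0592/n) log Q = +2.31 − (0.0592/2)(-0.087) = +2.313 V.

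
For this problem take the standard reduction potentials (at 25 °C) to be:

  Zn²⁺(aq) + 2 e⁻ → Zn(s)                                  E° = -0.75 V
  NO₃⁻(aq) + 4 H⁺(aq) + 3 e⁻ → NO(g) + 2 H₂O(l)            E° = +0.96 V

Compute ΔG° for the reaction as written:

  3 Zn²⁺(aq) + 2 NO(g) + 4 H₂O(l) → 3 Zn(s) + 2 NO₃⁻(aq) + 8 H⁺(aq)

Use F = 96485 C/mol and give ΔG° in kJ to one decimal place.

+989.9 kJ

As written, Zn²⁺/Zn is reduced (cathode) and NO₃⁻/NO is oxidised (anode), so E°cell = (-0.75) − (+0.96) = -1.71 V.
Balancing electrons gives n = 6.
ΔG° = −nFE° = −(6)(96485)(-1.71) = 989,936 J = +989.9 kJ.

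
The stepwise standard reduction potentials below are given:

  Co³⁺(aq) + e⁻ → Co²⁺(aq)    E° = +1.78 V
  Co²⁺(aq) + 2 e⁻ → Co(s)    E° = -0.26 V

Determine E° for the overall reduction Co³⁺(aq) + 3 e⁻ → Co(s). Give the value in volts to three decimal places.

+0.420 V

Adding the free-energy changes (−nFE°) of the two steps gives −n₃FE°₃ = −n₁FE°₁ − n₂FE°₂.
E°₃ = (1×+1.78 + 2×-0.26) / 3 = (+1.260) / 3 = +0.420 V.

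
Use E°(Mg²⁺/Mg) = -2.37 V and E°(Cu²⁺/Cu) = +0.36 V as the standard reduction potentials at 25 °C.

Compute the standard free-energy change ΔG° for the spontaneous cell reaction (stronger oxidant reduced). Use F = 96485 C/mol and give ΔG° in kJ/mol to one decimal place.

-526.8 kJ/mol

Cu²⁺/Cu (E° = +0.36 V) is the cathode; Mg²⁺/Mg (E° = -2.37 V) is the anode, so E°cell = +2.73 V.
Balancing electrons gives n = 2 (lcm of 2 and 2).
ΔG° = −nFE° = −(2)(96485)(+2.73) = -526,808 J = -526.8 kJ/mol.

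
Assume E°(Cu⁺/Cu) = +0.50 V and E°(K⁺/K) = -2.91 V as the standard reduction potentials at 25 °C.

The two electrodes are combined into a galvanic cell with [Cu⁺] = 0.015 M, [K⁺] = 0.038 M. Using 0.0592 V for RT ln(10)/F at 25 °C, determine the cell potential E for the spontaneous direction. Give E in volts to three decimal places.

Cu⁺/Cu is the cathode (higher E°), K⁺/K the anode: E°cell = +0.50 − (-2.91) = +3.41 V, n = 1.
Overall: Cu⁺(aq) + K(s) → Cu(s) + K⁺(aq)
Q = [K⁺] / ([Cu⁺]); log Q = 0.404.
E = E° − (0.0592/n) log Q = +3.41 − (0.0592/1)(0.404) = +3.386 V.

+3.386 V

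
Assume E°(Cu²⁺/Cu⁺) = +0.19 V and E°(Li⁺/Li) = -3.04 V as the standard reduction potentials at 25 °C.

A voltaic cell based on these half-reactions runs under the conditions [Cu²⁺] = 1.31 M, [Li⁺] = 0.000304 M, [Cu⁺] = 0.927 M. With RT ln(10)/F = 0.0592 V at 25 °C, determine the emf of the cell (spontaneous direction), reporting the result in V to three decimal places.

+3.447 V

Cu²⁺/Cu⁺ is the cathode (higher E°), Li⁺/Li the anode: E°cell = +0.19 − (-3.04) = +3.23 V, n = 1.
Overall: Cu²⁺(aq) + Li(s) → Cu⁺(aq) + Li⁺(aq)
Q = [Cu⁺]·[Li⁺] / ([Cu²⁺]); log Q = -3.667.
E = E° − (0.0592/n) log Q = +3.23 − (0.0592/1)(-3.667) = +3.447 V.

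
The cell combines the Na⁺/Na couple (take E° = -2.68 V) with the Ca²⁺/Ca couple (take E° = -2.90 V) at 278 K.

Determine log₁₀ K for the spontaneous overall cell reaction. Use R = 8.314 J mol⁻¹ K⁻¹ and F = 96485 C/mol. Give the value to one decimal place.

8.0

Cathode: Na⁺/Na; anode: Ca²⁺/Ca. E°cell = (-2.68) − (-2.90) = +0.22 V, with n = 2.
ΔG° = −nFE° = −RT ln K, so ln K = nFE°/(RT) = (2)(96485)(+0.22) / ((8.314)(278)) = 18.368.
log₁₀ K = 18.368 / ln 10 = 8.0.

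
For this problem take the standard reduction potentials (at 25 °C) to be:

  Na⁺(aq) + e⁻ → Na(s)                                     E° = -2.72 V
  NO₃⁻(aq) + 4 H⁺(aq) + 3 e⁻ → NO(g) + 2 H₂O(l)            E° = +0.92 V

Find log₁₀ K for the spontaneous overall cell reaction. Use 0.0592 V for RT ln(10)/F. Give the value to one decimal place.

184.5

Cathode: NO₃⁻/NO; anode: Na⁺/Na. E°cell = +3.64 V, n = 3.
log K = nE°cell / 0.0592 = (3)(+3.64) / 0.0592 = 184.5.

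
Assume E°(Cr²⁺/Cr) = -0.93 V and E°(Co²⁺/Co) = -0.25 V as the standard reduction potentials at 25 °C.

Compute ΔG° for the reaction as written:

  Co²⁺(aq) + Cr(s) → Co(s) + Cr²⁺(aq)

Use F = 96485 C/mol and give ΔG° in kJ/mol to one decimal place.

As written, Co²⁺/Co is reduced (cathode) and Cr²⁺/Cr is oxidised (anode), so E°cell = (-0.25) − (-0.93) = +0.68 V.
Balancing electrons gives n = 2.
ΔG° = −nFE° = −(2)(96485)(+0.68) = -131,220 J = -131.2 kJ/mol.

-131.2 kJ/mol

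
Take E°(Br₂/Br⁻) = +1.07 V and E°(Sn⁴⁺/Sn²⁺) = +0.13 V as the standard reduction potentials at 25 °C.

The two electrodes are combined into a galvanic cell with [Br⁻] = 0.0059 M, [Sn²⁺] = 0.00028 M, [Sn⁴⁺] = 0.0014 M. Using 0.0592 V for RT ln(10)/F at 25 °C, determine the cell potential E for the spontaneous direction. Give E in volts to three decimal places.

+1.051 V

Br₂/Br⁻ is the cathode (higher E°), Sn⁴⁺/Sn²⁺ the anode: E°cell = +1.07 − (+0.13) = +0.94 V, n = 2.
Overall: Br₂(l) + Sn²⁺(aq) → 2 Br⁻(aq) + Sn⁴⁺(aq)
Q = [Br⁻]^2·[Sn⁴⁺] / ([Sn²⁺]); log Q = -3.759.
E = E° − (0.0592/n) log Q = +0.94 − (0.0592/2)(-3.759) = +1.051 V.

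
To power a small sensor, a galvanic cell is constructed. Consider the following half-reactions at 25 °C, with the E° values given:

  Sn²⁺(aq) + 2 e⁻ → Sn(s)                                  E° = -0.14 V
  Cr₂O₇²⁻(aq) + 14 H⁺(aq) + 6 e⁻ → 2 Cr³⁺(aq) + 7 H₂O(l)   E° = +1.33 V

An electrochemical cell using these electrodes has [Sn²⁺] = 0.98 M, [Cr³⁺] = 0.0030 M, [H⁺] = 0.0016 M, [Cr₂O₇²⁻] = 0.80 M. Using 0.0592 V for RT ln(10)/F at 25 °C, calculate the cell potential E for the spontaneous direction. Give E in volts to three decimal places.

+1.133 V

Cr₂O₇²⁻/Cr³⁺ is the cathode (higher E°), Sn²⁺/Sn the anode: E°cell = +1.33 − (-0.14) = +1.47 V, n = 6.
Overall: Cr₂O₇²⁻(aq) + 14 H⁺(aq) + 3 Sn(s) → 2 Cr³⁺(aq) + 7 H₂O(l) + 3 Sn²⁺(aq)
Q = [Cr³⁺]^2·[Sn²⁺]^3 / ([Cr₂O₇²⁻]·[H⁺]^14); log Q = 34.167.
E = E° − (0.0592/n) log Q = +1.47 − (0.0592/6)(34.167) = +1.133 V.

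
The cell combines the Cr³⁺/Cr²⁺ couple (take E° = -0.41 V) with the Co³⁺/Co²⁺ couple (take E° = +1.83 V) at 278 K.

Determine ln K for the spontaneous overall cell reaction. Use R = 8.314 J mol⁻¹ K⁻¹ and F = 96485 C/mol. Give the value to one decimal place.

93.5

Cathode: Co³⁺/Co²⁺; anode: Cr³⁺/Cr²⁺. E°cell = (+1.83) − (-0.41) = +2.24 V, with n = 1.
ΔG° = −nFE° = −RT ln K, so ln K = nFE°/(RT) = (1)(96485)(+2.24) / ((8.314)(278)) = 93.509.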